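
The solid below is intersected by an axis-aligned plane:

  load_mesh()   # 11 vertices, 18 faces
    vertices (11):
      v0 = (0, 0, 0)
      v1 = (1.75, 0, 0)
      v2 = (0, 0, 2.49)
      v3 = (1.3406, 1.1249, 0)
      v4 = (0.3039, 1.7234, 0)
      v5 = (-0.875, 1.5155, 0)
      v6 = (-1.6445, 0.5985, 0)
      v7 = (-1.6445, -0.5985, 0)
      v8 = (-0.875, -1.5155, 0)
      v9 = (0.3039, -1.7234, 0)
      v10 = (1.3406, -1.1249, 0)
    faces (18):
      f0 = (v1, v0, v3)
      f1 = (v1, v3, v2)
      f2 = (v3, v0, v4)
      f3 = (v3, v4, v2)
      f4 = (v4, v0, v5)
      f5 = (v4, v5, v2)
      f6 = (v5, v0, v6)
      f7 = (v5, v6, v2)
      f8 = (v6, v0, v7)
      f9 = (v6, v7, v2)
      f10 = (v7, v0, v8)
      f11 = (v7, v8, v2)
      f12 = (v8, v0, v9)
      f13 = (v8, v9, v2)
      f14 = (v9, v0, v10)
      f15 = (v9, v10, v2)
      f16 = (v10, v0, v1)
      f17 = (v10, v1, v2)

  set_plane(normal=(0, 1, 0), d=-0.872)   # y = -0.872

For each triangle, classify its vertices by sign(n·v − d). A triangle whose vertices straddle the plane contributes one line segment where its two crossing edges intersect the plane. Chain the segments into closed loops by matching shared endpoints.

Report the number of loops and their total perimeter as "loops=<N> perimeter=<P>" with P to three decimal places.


loops=1 perimeter=6.718

Straddling triangles (8 of 18):
  (v7,v0,v8) [++-] → (-0.503464, -0.872, 0)–(-1.41499, -0.872, 0)  len=0.9115
  (v7,v8,v2) [+-+] → (-1.41499, -0.872, 0)–(-0.503464, -0.872, 1.05728)  len=1.3960
  (v8,v0,v9) [-+-] → (-0.503464, -0.872, 0)–(0.153766, -0.872, 0)  len=0.6572
  (v8,v9,v2) [--+] → (0.153766, -0.872, 1.23012)–(-0.503464, -0.872, 1.05728)  len=0.6796
  (v9,v0,v10) [-+-] → (0.153766, -0.872, 0)–(1.03921, -0.872, 0)  len=0.8854
  (v9,v10,v2) [--+] → (1.03921, -0.872, 0.559802)–(0.153766, -0.872, 1.23012)  len=1.1106
  (v10,v0,v1) [-++] → (1.03921, -0.872, 0)–(1.43264, -0.872, 0)  len=0.3934
  (v10,v1,v2) [-++] → (1.43264, -0.872, 0)–(1.03921, -0.872, 0.559802)  len=0.6842

Chained into 1 loop(s):
  loop 1: 8 segments, perimeter = 6.7180
Total perimeter = 6.718


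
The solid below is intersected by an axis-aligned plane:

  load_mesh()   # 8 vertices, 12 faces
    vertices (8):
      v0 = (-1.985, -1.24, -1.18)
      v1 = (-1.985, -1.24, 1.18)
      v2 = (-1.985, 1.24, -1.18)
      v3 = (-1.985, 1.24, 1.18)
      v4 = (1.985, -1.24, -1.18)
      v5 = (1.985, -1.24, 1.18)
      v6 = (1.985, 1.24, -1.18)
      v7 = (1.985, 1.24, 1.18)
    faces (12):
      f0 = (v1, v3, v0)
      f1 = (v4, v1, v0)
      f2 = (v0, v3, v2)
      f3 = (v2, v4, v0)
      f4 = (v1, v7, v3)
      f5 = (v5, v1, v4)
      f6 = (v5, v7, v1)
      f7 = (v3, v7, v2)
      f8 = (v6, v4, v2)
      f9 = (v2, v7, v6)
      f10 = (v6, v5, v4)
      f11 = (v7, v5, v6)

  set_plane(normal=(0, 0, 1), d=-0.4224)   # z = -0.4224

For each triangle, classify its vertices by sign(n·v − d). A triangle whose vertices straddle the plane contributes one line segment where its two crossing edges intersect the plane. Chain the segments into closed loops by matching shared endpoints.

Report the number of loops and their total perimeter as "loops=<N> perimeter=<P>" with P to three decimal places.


Straddling triangles (8 of 12):
  (v1,v3,v0) [++-] → (-1.985, -0.443878, -0.4224)–(-1.985, -1.24, -0.4224)  len=0.7961
  (v4,v1,v0) [-+-] → (0.710563, -1.24, -0.4224)–(-1.985, -1.24, -0.4224)  len=2.6956
  (v0,v3,v2) [-+-] → (-1.985, -0.443878, -0.4224)–(-1.985, 1.24, -0.4224)  len=1.6839
  (v5,v1,v4) [++-] → (0.710563, -1.24, -0.4224)–(1.985, -1.24, -0.4224)  len=1.2744
  (v3,v7,v2) [++-] → (-0.710563, 1.24, -0.4224)–(-1.985, 1.24, -0.4224)  len=1.2744
  (v2,v7,v6) [-+-] → (-0.710563, 1.24, -0.4224)–(1.985, 1.24, -0.4224)  len=2.6956
  (v6,v5,v4) [-+-] → (1.985, 0.443878, -0.4224)–(1.985, -1.24, -0.4224)  len=1.6839
  (v7,v5,v6) [++-] → (1.985, 0.443878, -0.4224)–(1.985, 1.24, -0.4224)  len=0.7961

Chained into 1 loop(s):
  loop 1: 8 segments, perimeter = 12.9000
Total perimeter = 12.900

loops=1 perimeter=12.900


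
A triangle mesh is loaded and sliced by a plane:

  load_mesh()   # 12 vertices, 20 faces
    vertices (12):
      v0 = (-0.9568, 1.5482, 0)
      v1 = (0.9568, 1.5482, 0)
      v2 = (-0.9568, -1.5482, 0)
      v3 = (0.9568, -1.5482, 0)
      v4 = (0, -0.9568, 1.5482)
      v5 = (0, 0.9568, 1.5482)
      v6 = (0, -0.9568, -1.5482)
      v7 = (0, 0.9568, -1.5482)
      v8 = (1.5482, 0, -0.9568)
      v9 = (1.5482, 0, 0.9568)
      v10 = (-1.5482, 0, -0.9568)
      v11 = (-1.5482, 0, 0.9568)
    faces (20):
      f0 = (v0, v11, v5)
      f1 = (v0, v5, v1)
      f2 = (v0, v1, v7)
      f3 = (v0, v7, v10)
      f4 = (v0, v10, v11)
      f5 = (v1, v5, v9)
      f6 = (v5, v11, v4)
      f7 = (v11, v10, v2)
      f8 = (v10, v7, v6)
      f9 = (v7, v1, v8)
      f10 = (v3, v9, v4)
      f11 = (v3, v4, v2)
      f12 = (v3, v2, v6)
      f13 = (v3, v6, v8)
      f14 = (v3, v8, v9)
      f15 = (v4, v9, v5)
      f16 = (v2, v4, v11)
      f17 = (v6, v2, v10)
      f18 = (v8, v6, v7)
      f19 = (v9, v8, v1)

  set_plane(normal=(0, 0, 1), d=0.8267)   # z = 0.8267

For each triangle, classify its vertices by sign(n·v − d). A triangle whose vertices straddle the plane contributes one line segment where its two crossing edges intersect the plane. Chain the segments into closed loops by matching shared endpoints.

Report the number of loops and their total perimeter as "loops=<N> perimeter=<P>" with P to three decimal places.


loops=1 perimeter=8.466

Straddling triangles (10 of 20):
  (v0,v11,v5) [-++] → (-1.46778, 0.210515, 0.8267)–(-0.445893, 1.23241, 0.8267)  len=1.4452
  (v0,v5,v1) [-+-] → (-0.445893, 1.23241, 0.8267)–(0.445893, 1.23241, 0.8267)  len=0.8918
  (v0,v10,v11) [--+] → (-1.5482, 0, 0.8267)–(-1.46778, 0.210515, 0.8267)  len=0.2254
  (v1,v5,v9) [-++] → (0.445893, 1.23241, 0.8267)–(1.46778, 0.210515, 0.8267)  len=1.4452
  (v11,v10,v2) [+--] → (-1.5482, 0, 0.8267)–(-1.46778, -0.210515, 0.8267)  len=0.2254
  (v3,v9,v4) [-++] → (1.46778, -0.210515, 0.8267)–(0.445893, -1.23241, 0.8267)  len=1.4452
  (v3,v4,v2) [-+-] → (0.445893, -1.23241, 0.8267)–(-0.445893, -1.23241, 0.8267)  len=0.8918
  (v3,v8,v9) [--+] → (1.5482, 0, 0.8267)–(1.46778, -0.210515, 0.8267)  len=0.2254
  (v2,v4,v11) [-++] → (-0.445893, -1.23241, 0.8267)–(-1.46778, -0.210515, 0.8267)  len=1.4452
  (v9,v8,v1) [+--] → (1.5482, 0, 0.8267)–(1.46778, 0.210515, 0.8267)  len=0.2254

Chained into 1 loop(s):
  loop 1: 10 segments, perimeter = 8.4657
Total perimeter = 8.466


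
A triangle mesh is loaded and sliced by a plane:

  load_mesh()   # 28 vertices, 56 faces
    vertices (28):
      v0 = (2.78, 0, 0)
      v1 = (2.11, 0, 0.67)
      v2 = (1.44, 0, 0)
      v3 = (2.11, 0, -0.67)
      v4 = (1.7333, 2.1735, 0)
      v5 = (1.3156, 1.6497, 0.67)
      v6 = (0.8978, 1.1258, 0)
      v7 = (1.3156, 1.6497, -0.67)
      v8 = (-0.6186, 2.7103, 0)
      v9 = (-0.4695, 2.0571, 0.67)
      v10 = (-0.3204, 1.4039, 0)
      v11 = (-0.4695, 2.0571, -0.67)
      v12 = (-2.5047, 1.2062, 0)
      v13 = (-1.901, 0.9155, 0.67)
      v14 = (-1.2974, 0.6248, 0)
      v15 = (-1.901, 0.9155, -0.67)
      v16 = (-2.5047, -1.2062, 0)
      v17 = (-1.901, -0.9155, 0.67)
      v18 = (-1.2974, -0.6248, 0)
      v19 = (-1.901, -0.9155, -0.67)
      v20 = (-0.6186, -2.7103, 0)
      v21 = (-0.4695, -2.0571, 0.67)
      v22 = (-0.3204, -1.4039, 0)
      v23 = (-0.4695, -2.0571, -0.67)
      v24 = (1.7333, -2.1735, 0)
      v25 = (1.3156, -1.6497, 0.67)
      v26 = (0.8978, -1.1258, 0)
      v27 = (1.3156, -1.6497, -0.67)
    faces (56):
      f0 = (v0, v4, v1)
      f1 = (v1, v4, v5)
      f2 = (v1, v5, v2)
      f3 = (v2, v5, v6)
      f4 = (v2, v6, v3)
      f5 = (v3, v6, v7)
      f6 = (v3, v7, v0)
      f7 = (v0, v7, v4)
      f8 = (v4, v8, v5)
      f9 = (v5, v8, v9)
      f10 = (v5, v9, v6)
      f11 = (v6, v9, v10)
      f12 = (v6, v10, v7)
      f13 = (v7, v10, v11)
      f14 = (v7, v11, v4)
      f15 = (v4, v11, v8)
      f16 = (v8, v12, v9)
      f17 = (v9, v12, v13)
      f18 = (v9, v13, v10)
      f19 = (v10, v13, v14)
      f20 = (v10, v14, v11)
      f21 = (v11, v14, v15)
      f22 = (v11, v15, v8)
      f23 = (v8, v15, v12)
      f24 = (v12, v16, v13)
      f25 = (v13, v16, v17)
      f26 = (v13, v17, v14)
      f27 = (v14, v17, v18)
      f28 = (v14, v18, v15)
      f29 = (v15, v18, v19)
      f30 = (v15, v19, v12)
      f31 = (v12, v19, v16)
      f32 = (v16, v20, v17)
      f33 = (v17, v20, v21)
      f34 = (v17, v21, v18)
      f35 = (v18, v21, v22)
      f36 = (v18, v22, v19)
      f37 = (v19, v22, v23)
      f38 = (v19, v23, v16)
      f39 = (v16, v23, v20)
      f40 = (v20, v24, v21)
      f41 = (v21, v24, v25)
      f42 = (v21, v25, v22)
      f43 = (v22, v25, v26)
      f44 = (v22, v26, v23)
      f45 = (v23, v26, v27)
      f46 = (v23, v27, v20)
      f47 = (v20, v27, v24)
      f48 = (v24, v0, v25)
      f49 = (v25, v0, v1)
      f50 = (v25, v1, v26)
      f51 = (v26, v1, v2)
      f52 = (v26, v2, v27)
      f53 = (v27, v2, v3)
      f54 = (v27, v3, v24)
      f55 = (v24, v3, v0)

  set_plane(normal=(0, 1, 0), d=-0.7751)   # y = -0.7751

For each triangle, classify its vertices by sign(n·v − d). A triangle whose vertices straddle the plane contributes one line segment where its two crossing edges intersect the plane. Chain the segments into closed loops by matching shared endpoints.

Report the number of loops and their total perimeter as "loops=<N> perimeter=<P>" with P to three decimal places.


loops=2 perimeter=7.682

Straddling triangles (18 of 56):
  (v12,v16,v13) [+-+] → (-2.5047, -0.7751, 0)–(-2.38204, -0.7751, 0.136135)  len=0.1832
  (v13,v16,v17) [+--] → (-2.38204, -0.7751, 0.136135)–(-1.901, -0.7751, 0.67)  len=0.7186
  (v13,v17,v14) [+-+] → (-1.901, -0.7751, 0.67)–(-1.84598, -0.7751, 0.608929)  len=0.0822
  (v14,v17,v18) [+-+] → (-1.84598, -0.7751, 0.608929)–(-1.60948, -0.7751, 0.346409)  len=0.3533
  (v15,v18,v19) [++-] → (-1.60948, -0.7751, -0.346409)–(-1.901, -0.7751, -0.67)  len=0.4355
  (v15,v19,v12) [+-+] → (-1.901, -0.7751, -0.67)–(-1.94095, -0.7751, -0.625664)  len=0.0597
  (v12,v19,v16) [+--] → (-1.94095, -0.7751, -0.625664)–(-2.5047, -0.7751, 0)  len=0.8422
  (v17,v21,v18) [--+] → (-1.21052, -0.7751, 0.0703072)–(-1.60948, -0.7751, 0.346409)  len=0.4852
  (v18,v21,v22) [+--] → (-1.21052, -0.7751, 0.0703072)–(-1.10892, -0.7751, 0)  len=0.1236
  (v18,v22,v19) [+--] → (-1.10892, -0.7751, 0)–(-1.60948, -0.7751, -0.346409)  len=0.6087
  (v24,v0,v25) [-+-] → (2.40673, -0.7751, 0)–(2.09196, -0.7751, 0.314795)  len=0.4452
  (v25,v0,v1) [-++] → (2.09196, -0.7751, 0.314795)–(1.73676, -0.7751, 0.67)  len=0.5023
  (v25,v1,v26) [-+-] → (1.73676, -0.7751, 0.67)–(1.27541, -0.7751, 0.208713)  len=0.6524
  (v26,v1,v2) [-++] → (1.27541, -0.7751, 0.208713)–(1.0667, -0.7751, 0)  len=0.2952
  (v26,v2,v27) [-+-] → (1.0667, -0.7751, 0)–(1.38155, -0.7751, -0.314795)  len=0.4452
  (v27,v2,v3) [-++] → (1.38155, -0.7751, -0.314795)–(1.73676, -0.7751, -0.67)  len=0.5023
  (v27,v3,v24) [-+-] → (1.73676, -0.7751, -0.67)–(1.97566, -0.7751, -0.431069)  len=0.3379
  (v24,v3,v0) [-++] → (1.97566, -0.7751, -0.431069)–(2.40673, -0.7751, 0)  len=0.6096

Chained into 2 loop(s):
  loop 1: 10 segments, perimeter = 3.8923
  loop 2: 8 segments, perimeter = 3.7901
Total perimeter = 7.682


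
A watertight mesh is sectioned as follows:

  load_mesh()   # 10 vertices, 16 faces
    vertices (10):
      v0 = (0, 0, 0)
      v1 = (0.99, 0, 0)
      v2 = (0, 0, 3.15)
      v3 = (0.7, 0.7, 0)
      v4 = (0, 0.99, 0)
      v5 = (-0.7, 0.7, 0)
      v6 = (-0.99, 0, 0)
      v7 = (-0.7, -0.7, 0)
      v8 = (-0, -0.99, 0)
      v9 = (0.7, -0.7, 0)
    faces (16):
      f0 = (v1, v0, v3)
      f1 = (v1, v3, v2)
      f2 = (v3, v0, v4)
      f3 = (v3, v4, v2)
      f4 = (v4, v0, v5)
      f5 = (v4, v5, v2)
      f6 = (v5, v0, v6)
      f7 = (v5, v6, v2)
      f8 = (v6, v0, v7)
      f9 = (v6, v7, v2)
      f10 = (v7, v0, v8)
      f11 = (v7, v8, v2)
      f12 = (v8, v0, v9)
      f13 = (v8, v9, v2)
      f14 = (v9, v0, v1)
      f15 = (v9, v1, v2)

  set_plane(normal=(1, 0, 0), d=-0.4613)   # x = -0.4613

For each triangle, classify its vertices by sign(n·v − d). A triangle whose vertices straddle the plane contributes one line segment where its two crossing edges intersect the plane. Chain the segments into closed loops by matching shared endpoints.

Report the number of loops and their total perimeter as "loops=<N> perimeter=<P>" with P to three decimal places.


loops=1 perimeter=5.376

Straddling triangles (8 of 16):
  (v4,v0,v5) [++-] → (-0.4613, 0.4613, 0)–(-0.4613, 0.79889, 0)  len=0.3376
  (v4,v5,v2) [+-+] → (-0.4613, 0.79889, 0)–(-0.4613, 0.4613, 1.07415)  len=1.1260
  (v5,v0,v6) [-+-] → (-0.4613, 0.4613, 0)–(-0.4613, 0, 0)  len=0.4613
  (v5,v6,v2) [--+] → (-0.4613, 0, 1.68223)–(-0.4613, 0.4613, 1.07415)  len=0.7633
  (v6,v0,v7) [-+-] → (-0.4613, 0, 0)–(-0.4613, -0.4613, 0)  len=0.4613
  (v6,v7,v2) [--+] → (-0.4613, -0.4613, 1.07415)–(-0.4613, 0, 1.68223)  len=0.7633
  (v7,v0,v8) [-++] → (-0.4613, -0.4613, 0)–(-0.4613, -0.79889, 0)  len=0.3376
  (v7,v8,v2) [-++] → (-0.4613, -0.79889, 0)–(-0.4613, -0.4613, 1.07415)  len=1.1260

Chained into 1 loop(s):
  loop 1: 8 segments, perimeter = 5.3762
Total perimeter = 5.376


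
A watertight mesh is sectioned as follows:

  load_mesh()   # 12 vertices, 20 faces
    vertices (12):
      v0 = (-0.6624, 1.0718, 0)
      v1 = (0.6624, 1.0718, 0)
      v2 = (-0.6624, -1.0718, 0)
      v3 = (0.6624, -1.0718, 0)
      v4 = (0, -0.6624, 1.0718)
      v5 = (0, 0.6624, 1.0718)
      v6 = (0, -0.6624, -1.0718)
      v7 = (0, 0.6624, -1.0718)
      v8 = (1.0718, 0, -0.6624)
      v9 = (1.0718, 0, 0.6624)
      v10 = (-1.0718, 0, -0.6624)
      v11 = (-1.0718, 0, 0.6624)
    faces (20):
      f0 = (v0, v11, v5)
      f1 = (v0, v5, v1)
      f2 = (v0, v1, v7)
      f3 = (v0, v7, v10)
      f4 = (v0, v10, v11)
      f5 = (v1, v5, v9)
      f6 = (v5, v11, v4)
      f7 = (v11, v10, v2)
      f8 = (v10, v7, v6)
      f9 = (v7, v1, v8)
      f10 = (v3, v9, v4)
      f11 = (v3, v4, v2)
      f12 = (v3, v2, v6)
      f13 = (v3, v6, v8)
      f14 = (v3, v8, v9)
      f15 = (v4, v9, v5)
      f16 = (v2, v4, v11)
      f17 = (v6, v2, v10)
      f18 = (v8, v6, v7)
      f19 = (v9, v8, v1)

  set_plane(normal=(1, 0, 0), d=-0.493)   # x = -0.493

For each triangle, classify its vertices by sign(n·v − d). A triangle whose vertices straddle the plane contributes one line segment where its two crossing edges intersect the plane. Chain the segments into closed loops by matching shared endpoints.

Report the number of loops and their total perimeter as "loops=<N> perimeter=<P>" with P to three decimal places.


Straddling triangles (10 of 20):
  (v0,v11,v5) [--+] → (-0.493, 0.357713, 0.883487)–(-0.493, 0.967101, 0.274099)  len=0.8618
  (v0,v5,v1) [-++] → (-0.493, 0.967101, 0.274099)–(-0.493, 1.0718, 0)  len=0.2934
  (v0,v1,v7) [-++] → (-0.493, 1.0718, 0)–(-0.493, 0.967101, -0.274099)  len=0.2934
  (v0,v7,v10) [-+-] → (-0.493, 0.967101, -0.274099)–(-0.493, 0.357713, -0.883487)  len=0.8618
  (v5,v11,v4) [+-+] → (-0.493, 0.357713, 0.883487)–(-0.493, -0.357713, 0.883487)  len=0.7154
  (v10,v7,v6) [-++] → (-0.493, 0.357713, -0.883487)–(-0.493, -0.357713, -0.883487)  len=0.7154
  (v3,v4,v2) [++-] → (-0.493, -0.967101, 0.274099)–(-0.493, -1.0718, 0)  len=0.2934
  (v3,v2,v6) [+-+] → (-0.493, -1.0718, 0)–(-0.493, -0.967101, -0.274099)  len=0.2934
  (v2,v4,v11) [-+-] → (-0.493, -0.967101, 0.274099)–(-0.493, -0.357713, 0.883487)  len=0.8618
  (v6,v2,v10) [+--] → (-0.493, -0.967101, -0.274099)–(-0.493, -0.357713, -0.883487)  len=0.8618

Chained into 1 loop(s):
  loop 1: 10 segments, perimeter = 6.0517
Total perimeter = 6.052

loops=1 perimeter=6.052


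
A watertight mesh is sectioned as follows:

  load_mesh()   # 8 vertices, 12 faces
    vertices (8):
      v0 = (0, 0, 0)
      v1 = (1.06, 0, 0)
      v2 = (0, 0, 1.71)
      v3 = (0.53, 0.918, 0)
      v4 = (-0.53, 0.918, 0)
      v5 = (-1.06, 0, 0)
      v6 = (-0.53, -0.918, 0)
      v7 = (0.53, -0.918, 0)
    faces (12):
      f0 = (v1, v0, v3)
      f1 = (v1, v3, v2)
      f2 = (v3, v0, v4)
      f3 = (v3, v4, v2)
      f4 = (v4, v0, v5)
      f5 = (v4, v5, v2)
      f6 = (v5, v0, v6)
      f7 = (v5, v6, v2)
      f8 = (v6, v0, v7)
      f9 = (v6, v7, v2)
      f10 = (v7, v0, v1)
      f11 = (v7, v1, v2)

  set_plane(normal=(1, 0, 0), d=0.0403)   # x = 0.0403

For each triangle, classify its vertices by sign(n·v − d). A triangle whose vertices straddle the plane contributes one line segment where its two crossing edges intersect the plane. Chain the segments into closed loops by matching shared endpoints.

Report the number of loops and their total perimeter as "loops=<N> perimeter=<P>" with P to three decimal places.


loops=1 perimeter=5.613

Straddling triangles (8 of 12):
  (v1,v0,v3) [+-+] → (0.0403, 0, 0)–(0.0403, 0.0698026, 0)  len=0.0698
  (v1,v3,v2) [++-] → (0.0403, 0.0698026, 1.57998)–(0.0403, 0, 1.64499)  len=0.0954
  (v3,v0,v4) [+--] → (0.0403, 0.0698026, 0)–(0.0403, 0.918, 0)  len=0.8482
  (v3,v4,v2) [+--] → (0.0403, 0.918, 0)–(0.0403, 0.0698026, 1.57998)  len=1.7933
  (v6,v0,v7) [--+] → (0.0403, -0.0698026, 0)–(0.0403, -0.918, 0)  len=0.8482
  (v6,v7,v2) [-+-] → (0.0403, -0.918, 0)–(0.0403, -0.0698026, 1.57998)  len=1.7933
  (v7,v0,v1) [+-+] → (0.0403, -0.0698026, 0)–(0.0403, 0, 0)  len=0.0698
  (v7,v1,v2) [++-] → (0.0403, 0, 1.64499)–(0.0403, -0.0698026, 1.57998)  len=0.0954

Chained into 1 loop(s):
  loop 1: 8 segments, perimeter = 5.6133
Total perimeter = 5.613


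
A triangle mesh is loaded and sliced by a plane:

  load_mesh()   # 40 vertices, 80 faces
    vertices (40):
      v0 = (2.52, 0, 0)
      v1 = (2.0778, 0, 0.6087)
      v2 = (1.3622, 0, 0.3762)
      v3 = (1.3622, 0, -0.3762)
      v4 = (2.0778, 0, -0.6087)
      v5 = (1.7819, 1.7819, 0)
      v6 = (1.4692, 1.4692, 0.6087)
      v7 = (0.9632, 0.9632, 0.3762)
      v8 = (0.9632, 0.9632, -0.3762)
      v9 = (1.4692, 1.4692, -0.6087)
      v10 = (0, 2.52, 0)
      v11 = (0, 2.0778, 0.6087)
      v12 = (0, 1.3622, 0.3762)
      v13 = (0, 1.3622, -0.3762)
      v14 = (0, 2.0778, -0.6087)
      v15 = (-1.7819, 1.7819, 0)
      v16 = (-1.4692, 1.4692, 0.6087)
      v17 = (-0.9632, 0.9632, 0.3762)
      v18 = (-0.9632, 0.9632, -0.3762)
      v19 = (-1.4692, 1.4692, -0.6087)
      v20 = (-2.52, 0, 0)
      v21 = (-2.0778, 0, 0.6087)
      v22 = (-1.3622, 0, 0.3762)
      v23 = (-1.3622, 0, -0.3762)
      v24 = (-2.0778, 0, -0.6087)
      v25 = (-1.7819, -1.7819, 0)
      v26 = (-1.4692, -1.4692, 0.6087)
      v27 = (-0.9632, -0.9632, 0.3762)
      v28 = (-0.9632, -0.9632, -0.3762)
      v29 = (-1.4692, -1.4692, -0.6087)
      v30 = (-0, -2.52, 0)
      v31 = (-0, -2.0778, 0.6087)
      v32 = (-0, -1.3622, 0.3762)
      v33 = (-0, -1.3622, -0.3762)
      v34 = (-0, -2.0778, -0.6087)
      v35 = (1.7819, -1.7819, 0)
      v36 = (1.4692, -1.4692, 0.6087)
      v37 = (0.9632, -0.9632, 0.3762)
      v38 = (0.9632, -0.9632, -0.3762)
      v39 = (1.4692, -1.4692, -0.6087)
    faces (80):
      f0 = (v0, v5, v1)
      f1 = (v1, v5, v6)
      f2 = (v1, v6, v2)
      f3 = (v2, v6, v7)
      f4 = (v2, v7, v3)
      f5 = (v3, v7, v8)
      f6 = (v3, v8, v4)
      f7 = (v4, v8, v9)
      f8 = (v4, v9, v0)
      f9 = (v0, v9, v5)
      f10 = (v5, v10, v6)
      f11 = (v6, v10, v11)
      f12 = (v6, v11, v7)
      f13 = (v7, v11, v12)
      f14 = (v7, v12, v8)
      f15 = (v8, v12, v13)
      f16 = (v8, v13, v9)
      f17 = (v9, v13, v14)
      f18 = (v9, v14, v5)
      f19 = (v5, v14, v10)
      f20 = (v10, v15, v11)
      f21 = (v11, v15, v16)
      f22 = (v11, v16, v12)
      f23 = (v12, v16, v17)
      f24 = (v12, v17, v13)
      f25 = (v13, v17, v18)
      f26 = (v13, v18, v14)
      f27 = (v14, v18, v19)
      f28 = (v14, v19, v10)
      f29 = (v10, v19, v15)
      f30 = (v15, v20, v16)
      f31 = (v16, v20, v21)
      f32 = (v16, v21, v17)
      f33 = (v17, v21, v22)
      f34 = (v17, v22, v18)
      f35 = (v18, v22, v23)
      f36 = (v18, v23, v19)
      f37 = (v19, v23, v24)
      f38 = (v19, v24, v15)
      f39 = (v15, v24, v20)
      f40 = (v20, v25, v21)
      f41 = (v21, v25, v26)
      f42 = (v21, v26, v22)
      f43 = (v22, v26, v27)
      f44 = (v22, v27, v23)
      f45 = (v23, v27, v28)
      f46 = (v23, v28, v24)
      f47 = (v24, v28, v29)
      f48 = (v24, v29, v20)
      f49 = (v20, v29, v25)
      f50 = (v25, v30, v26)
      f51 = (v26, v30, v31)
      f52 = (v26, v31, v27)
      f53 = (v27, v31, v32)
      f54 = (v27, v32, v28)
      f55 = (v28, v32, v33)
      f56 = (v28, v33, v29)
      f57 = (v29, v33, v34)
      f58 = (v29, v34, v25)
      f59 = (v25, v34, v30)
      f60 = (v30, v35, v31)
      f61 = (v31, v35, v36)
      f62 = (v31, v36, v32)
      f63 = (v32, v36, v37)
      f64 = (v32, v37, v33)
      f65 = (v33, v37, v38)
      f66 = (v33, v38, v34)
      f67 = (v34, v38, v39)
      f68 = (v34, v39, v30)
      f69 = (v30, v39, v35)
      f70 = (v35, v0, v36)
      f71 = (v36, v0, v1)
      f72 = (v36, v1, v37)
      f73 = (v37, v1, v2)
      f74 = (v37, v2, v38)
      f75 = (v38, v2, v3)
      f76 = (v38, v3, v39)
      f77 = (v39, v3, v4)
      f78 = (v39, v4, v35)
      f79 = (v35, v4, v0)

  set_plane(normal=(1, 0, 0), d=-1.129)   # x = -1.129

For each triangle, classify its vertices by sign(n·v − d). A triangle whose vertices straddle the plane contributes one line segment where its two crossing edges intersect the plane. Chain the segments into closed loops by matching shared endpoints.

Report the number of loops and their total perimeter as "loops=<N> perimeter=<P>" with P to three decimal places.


loops=2 perimeter=8.822

Straddling triangles (24 of 80):
  (v10,v15,v11) [+-+] → (-1.129, 2.05234, 0)–(-1.129, 1.89032, 0.223032)  len=0.2757
  (v11,v15,v16) [+--] → (-1.129, 1.89032, 0.223032)–(-1.129, 1.61012, 0.6087)  len=0.4767
  (v11,v16,v12) [+-+] → (-1.129, 1.61012, 0.6087)–(-1.129, 1.44442, 0.554864)  len=0.1742
  (v12,v16,v17) [+-+] → (-1.129, 1.44442, 0.554864)–(-1.129, 1.129, 0.452383)  len=0.3317
  (v14,v18,v19) [++-] → (-1.129, 1.129, -0.452383)–(-1.129, 1.61012, -0.6087)  len=0.5059
  (v14,v19,v10) [+-+] → (-1.129, 1.61012, -0.6087)–(-1.129, 1.71252, -0.467753)  len=0.1742
  (v10,v19,v15) [+--] → (-1.129, 1.71252, -0.467753)–(-1.129, 2.05234, 0)  len=0.5782
  (v16,v21,v17) [--+] → (-1.129, 0.819921, 0.410785)–(-1.129, 1.129, 0.452383)  len=0.3119
  (v17,v21,v22) [+--] → (-1.129, 0.819921, 0.410785)–(-1.129, 0.562953, 0.3762)  len=0.2593
  (v17,v22,v18) [+-+] → (-1.129, 0.562953, 0.3762)–(-1.129, 0.562953, -0.0635486)  len=0.4397
  (v18,v22,v23) [+--] → (-1.129, 0.562953, -0.0635486)–(-1.129, 0.562953, -0.3762)  len=0.3127
  (v18,v23,v19) [+--] → (-1.129, 0.562953, -0.3762)–(-1.129, 1.129, -0.452383)  len=0.5712
  (v22,v26,v27) [--+] → (-1.129, -1.129, 0.452383)–(-1.129, -0.562953, 0.3762)  len=0.5712
  (v22,v27,v23) [-+-] → (-1.129, -0.562953, 0.3762)–(-1.129, -0.562953, 0.0635486)  len=0.3127
  (v23,v27,v28) [-++] → (-1.129, -0.562953, 0.0635486)–(-1.129, -0.562953, -0.3762)  len=0.4397
  (v23,v28,v24) [-+-] → (-1.129, -0.562953, -0.3762)–(-1.129, -0.819921, -0.410785)  len=0.2593
  (v24,v28,v29) [-+-] → (-1.129, -0.819921, -0.410785)–(-1.129, -1.129, -0.452383)  len=0.3119
  (v25,v30,v26) [-+-] → (-1.129, -2.05234, 0)–(-1.129, -1.71252, 0.467753)  len=0.5782
  (v26,v30,v31) [-++] → (-1.129, -1.71252, 0.467753)–(-1.129, -1.61012, 0.6087)  len=0.1742
  (v26,v31,v27) [-++] → (-1.129, -1.61012, 0.6087)–(-1.129, -1.129, 0.452383)  len=0.5059
  (v28,v33,v29) [++-] → (-1.129, -1.44442, -0.554864)–(-1.129, -1.129, -0.452383)  len=0.3317
  (v29,v33,v34) [-++] → (-1.129, -1.44442, -0.554864)–(-1.129, -1.61012, -0.6087)  len=0.1742
  (v29,v34,v25) [-+-] → (-1.129, -1.61012, -0.6087)–(-1.129, -1.89032, -0.223032)  len=0.4767
  (v25,v34,v30) [-++] → (-1.129, -1.89032, -0.223032)–(-1.129, -2.05234, 0)  len=0.2757

Chained into 2 loop(s):
  loop 1: 12 segments, perimeter = 4.4112
  loop 2: 12 segments, perimeter = 4.4112
Total perimeter = 8.822


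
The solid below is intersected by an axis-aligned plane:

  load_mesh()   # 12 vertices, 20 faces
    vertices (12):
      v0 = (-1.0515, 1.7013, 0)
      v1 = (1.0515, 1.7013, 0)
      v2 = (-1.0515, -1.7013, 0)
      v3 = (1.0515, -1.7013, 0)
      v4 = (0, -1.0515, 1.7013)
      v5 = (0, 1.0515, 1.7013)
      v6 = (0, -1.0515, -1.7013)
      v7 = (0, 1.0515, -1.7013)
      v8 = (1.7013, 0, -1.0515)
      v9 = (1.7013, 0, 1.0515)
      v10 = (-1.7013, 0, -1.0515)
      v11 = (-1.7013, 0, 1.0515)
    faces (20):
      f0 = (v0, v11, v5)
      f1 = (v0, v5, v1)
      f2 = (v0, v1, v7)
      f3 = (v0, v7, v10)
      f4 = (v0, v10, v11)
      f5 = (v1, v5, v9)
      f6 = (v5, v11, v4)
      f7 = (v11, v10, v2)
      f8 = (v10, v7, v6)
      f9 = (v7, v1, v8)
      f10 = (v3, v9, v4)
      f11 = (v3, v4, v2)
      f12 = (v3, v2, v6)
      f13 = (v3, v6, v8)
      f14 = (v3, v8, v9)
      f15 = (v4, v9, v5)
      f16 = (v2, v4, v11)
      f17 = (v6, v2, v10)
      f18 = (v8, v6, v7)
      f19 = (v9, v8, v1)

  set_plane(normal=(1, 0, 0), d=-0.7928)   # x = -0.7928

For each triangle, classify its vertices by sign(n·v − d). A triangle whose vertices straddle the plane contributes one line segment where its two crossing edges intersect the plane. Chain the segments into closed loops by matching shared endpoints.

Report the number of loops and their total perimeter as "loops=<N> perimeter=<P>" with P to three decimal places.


loops=1 perimeter=9.582

Straddling triangles (10 of 20):
  (v0,v11,v5) [--+] → (-0.7928, 0.561505, 1.3985)–(-0.7928, 1.54143, 0.41857)  len=1.3858
  (v0,v5,v1) [-++] → (-0.7928, 1.54143, 0.41857)–(-0.7928, 1.7013, 0)  len=0.4481
  (v0,v1,v7) [-++] → (-0.7928, 1.7013, 0)–(-0.7928, 1.54143, -0.41857)  len=0.4481
  (v0,v7,v10) [-+-] → (-0.7928, 1.54143, -0.41857)–(-0.7928, 0.561505, -1.3985)  len=1.3858
  (v5,v11,v4) [+-+] → (-0.7928, 0.561505, 1.3985)–(-0.7928, -0.561505, 1.3985)  len=1.1230
  (v10,v7,v6) [-++] → (-0.7928, 0.561505, -1.3985)–(-0.7928, -0.561505, -1.3985)  len=1.1230
  (v3,v4,v2) [++-] → (-0.7928, -1.54143, 0.41857)–(-0.7928, -1.7013, 0)  len=0.4481
  (v3,v2,v6) [+-+] → (-0.7928, -1.7013, 0)–(-0.7928, -1.54143, -0.41857)  len=0.4481
  (v2,v4,v11) [-+-] → (-0.7928, -1.54143, 0.41857)–(-0.7928, -0.561505, 1.3985)  len=1.3858
  (v6,v2,v10) [+--] → (-0.7928, -1.54143, -0.41857)–(-0.7928, -0.561505, -1.3985)  len=1.3858

Chained into 1 loop(s):
  loop 1: 10 segments, perimeter = 9.5816
Total perimeter = 9.582


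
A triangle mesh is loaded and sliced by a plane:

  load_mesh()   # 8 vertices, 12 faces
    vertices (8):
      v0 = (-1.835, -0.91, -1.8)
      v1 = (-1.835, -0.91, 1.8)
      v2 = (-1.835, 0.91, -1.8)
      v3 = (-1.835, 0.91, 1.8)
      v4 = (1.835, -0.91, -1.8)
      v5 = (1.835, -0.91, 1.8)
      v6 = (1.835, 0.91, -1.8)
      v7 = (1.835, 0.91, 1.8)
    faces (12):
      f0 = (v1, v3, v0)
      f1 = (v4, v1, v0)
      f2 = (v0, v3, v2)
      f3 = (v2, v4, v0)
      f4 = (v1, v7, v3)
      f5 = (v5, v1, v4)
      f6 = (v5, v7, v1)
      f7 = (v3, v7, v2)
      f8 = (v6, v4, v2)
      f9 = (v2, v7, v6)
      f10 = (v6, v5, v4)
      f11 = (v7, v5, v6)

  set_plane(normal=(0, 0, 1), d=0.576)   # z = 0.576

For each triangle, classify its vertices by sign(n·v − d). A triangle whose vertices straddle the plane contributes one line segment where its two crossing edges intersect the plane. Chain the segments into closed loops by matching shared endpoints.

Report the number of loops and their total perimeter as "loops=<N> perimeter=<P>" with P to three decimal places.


Straddling triangles (8 of 12):
  (v1,v3,v0) [++-] → (-1.835, 0.2912, 0.576)–(-1.835, -0.91, 0.576)  len=1.2012
  (v4,v1,v0) [-+-] → (-0.5872, -0.91, 0.576)–(-1.835, -0.91, 0.576)  len=1.2478
  (v0,v3,v2) [-+-] → (-1.835, 0.2912, 0.576)–(-1.835, 0.91, 0.576)  len=0.6188
  (v5,v1,v4) [++-] → (-0.5872, -0.91, 0.576)–(1.835, -0.91, 0.576)  len=2.4222
  (v3,v7,v2) [++-] → (0.5872, 0.91, 0.576)–(-1.835, 0.91, 0.576)  len=2.4222
  (v2,v7,v6) [-+-] → (0.5872, 0.91, 0.576)–(1.835, 0.91, 0.576)  len=1.2478
  (v6,v5,v4) [-+-] → (1.835, -0.2912, 0.576)–(1.835, -0.91, 0.576)  len=0.6188
  (v7,v5,v6) [++-] → (1.835, -0.2912, 0.576)–(1.835, 0.91, 0.576)  len=1.2012

Chained into 1 loop(s):
  loop 1: 8 segments, perimeter = 10.9800
Total perimeter = 10.980

loops=1 perimeter=10.980


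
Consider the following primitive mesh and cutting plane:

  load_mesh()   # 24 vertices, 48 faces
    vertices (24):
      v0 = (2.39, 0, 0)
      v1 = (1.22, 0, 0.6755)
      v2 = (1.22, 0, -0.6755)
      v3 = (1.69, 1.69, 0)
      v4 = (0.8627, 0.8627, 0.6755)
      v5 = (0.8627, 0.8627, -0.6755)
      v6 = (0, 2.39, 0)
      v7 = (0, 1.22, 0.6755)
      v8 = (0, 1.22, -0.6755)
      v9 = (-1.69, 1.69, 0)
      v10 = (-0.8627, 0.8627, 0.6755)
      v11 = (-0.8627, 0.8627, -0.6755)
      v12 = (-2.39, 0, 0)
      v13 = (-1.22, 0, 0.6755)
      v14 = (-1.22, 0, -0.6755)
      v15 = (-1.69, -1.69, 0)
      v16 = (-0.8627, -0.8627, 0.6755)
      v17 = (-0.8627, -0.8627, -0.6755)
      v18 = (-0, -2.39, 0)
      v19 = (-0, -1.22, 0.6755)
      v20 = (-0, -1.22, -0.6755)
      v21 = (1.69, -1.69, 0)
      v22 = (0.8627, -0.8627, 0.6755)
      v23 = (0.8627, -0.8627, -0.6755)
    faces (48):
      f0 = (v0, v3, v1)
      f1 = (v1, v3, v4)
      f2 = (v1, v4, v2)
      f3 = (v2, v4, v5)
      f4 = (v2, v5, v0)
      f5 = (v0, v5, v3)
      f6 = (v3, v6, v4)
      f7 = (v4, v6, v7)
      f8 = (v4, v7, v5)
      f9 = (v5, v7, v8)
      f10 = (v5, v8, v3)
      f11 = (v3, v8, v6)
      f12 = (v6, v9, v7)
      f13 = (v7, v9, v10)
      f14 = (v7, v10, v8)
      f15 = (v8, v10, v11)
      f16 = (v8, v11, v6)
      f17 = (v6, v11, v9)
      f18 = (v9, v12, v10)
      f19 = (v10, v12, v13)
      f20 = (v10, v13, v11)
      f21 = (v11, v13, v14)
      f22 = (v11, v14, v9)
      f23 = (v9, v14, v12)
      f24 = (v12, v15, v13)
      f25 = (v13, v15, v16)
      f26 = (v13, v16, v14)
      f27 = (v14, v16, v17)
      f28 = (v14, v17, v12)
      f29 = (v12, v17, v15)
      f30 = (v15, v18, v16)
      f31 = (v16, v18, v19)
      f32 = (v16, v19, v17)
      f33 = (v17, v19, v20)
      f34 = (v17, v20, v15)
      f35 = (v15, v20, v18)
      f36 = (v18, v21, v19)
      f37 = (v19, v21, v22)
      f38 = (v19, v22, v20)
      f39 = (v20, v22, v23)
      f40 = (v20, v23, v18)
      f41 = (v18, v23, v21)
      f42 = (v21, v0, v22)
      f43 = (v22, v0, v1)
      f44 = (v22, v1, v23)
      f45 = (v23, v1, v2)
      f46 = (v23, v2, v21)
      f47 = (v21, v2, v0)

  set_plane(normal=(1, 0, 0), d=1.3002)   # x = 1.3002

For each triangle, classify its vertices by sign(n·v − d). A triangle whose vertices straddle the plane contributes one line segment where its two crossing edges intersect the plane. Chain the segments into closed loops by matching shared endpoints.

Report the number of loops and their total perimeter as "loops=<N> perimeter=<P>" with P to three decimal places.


Straddling triangles (14 of 48):
  (v0,v3,v1) [++-] → (1.3002, 0.288379, 0.560234)–(1.3002, 0, 0.629196)  len=0.2965
  (v1,v3,v4) [-+-] → (1.3002, 0.288379, 0.560234)–(1.3002, 1.3002, 0.318276)  len=1.0403
  (v2,v5,v0) [--+] → (1.3002, 0.615577, -0.482001)–(1.3002, 0, -0.629196)  len=0.6329
  (v0,v5,v3) [+-+] → (1.3002, 0.615577, -0.482001)–(1.3002, 1.3002, -0.318276)  len=0.7039
  (v3,v6,v4) [+--] → (1.3002, 1.85146, 0)–(1.3002, 1.3002, 0.318276)  len=0.6365
  (v5,v8,v3) [--+] → (1.3002, 1.58159, -0.155805)–(1.3002, 1.3002, -0.318276)  len=0.3249
  (v3,v8,v6) [+--] → (1.3002, 1.58159, -0.155805)–(1.3002, 1.85146, 0)  len=0.3116
  (v18,v21,v19) [-+-] → (1.3002, -1.85146, 0)–(1.3002, -1.58159, 0.155805)  len=0.3116
  (v19,v21,v22) [-+-] → (1.3002, -1.58159, 0.155805)–(1.3002, -1.3002, 0.318276)  len=0.3249
  (v18,v23,v21) [--+] → (1.3002, -1.3002, -0.318276)–(1.3002, -1.85146, 0)  len=0.6365
  (v21,v0,v22) [++-] → (1.3002, -0.615577, 0.482001)–(1.3002, -1.3002, 0.318276)  len=0.7039
  (v22,v0,v1) [-+-] → (1.3002, -0.615577, 0.482001)–(1.3002, 0, 0.629196)  len=0.6329
  (v23,v2,v21) [--+] → (1.3002, -0.288379, -0.560234)–(1.3002, -1.3002, -0.318276)  len=1.0403
  (v21,v2,v0) [+-+] → (1.3002, -0.288379, -0.560234)–(1.3002, 0, -0.629196)  len=0.2965

Chained into 1 loop(s):
  loop 1: 14 segments, perimeter = 7.8936
Total perimeter = 7.894

loops=1 perimeter=7.894


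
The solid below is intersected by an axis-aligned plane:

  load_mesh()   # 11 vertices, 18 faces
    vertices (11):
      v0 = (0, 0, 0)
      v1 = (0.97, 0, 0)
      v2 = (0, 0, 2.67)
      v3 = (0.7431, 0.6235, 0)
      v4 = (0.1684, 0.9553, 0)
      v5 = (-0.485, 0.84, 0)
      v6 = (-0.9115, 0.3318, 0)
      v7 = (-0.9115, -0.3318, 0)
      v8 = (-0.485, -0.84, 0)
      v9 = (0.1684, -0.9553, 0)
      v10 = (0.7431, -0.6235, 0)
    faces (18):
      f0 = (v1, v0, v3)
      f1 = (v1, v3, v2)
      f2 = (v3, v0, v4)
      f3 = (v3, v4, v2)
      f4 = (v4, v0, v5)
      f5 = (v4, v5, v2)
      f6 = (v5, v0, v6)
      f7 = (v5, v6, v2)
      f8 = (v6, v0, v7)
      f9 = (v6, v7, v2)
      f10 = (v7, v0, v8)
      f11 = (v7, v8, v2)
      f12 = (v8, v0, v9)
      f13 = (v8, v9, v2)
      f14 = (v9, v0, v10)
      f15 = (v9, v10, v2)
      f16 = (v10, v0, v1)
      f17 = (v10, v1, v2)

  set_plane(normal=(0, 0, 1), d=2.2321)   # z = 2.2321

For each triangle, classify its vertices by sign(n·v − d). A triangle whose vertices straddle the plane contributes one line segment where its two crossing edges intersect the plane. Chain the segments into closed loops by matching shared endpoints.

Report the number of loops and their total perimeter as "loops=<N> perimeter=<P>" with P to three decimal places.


Straddling triangles (9 of 18):
  (v1,v3,v2) [--+] → (0.121874, 0.102259, 2.2321)–(0.159087, 0, 2.2321)  len=0.1088
  (v3,v4,v2) [--+] → (0.0276189, 0.156676, 2.2321)–(0.121874, 0.102259, 2.2321)  len=0.1088
  (v4,v5,v2) [--+] → (-0.0795436, 0.137766, 2.2321)–(0.0276189, 0.156676, 2.2321)  len=0.1088
  (v5,v6,v2) [--+] → (-0.149493, 0.0544177, 2.2321)–(-0.0795436, 0.137766, 2.2321)  len=0.1088
  (v6,v7,v2) [--+] → (-0.149493, -0.0544177, 2.2321)–(-0.149493, 0.0544177, 2.2321)  len=0.1088
  (v7,v8,v2) [--+] → (-0.0795436, -0.137766, 2.2321)–(-0.149493, -0.0544177, 2.2321)  len=0.1088
  (v8,v9,v2) [--+] → (0.0276189, -0.156676, 2.2321)–(-0.0795436, -0.137766, 2.2321)  len=0.1088
  (v9,v10,v2) [--+] → (0.121874, -0.102259, 2.2321)–(0.0276189, -0.156676, 2.2321)  len=0.1088
  (v10,v1,v2) [--+] → (0.159087, 0, 2.2321)–(0.121874, -0.102259, 2.2321)  len=0.1088

Chained into 1 loop(s):
  loop 1: 9 segments, perimeter = 0.9794
Total perimeter = 0.979

loops=1 perimeter=0.979


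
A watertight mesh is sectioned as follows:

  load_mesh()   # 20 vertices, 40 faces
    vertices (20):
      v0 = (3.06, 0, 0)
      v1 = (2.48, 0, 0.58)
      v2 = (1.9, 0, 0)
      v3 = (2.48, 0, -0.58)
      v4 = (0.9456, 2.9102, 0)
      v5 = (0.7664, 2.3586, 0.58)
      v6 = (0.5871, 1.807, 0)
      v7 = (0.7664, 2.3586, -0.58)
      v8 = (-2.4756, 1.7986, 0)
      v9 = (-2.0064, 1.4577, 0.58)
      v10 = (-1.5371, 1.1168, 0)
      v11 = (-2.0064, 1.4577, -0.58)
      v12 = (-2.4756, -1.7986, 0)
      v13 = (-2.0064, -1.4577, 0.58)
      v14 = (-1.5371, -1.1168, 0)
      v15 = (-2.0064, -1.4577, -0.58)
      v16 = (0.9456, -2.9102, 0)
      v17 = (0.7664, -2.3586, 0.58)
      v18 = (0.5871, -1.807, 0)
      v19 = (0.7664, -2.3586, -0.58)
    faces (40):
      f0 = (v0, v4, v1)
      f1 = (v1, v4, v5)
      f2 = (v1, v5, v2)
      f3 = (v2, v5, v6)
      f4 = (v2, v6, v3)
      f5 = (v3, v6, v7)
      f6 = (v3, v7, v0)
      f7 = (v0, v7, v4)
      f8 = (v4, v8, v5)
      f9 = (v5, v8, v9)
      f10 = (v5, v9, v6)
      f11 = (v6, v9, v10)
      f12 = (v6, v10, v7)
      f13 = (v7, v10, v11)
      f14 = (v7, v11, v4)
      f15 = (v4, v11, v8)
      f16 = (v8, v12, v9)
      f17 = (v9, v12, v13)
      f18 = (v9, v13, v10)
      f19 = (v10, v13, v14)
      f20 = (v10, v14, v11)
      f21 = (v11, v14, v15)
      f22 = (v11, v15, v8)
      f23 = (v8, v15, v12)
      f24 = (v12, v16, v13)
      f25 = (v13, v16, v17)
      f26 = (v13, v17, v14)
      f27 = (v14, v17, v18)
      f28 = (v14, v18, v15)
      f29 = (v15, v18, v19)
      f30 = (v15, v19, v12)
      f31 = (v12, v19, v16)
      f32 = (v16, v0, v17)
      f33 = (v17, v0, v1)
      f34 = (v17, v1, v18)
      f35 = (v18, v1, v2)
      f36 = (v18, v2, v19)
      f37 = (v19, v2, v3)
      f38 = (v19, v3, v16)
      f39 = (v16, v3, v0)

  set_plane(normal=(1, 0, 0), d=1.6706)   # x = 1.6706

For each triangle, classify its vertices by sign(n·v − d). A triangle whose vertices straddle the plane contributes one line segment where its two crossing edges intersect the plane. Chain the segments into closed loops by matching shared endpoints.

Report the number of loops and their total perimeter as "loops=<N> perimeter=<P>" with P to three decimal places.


Straddling triangles (16 of 40):
  (v0,v4,v1) [+-+] → (1.6706, 1.91233, 0)–(1.6706, 1.53514, 0.274048)  len=0.4662
  (v1,v4,v5) [+--] → (1.6706, 1.53514, 0.274048)–(1.6706, 1.11406, 0.58)  len=0.5205
  (v1,v5,v2) [+-+] → (1.6706, 1.11406, 0.58)–(1.6706, 0.477296, 0.117371)  len=0.7871
  (v2,v5,v6) [+--] → (1.6706, 0.477296, 0.117371)–(1.6706, 0.315733, 0)  len=0.1997
  (v2,v6,v3) [+-+] → (1.6706, 0.315733, 0)–(1.6706, 0.772669, -0.331993)  len=0.5648
  (v3,v6,v7) [+--] → (1.6706, 0.772669, -0.331993)–(1.6706, 1.11406, -0.58)  len=0.4220
  (v3,v7,v0) [+-+] → (1.6706, 1.11406, -0.58)–(1.6706, 1.42878, -0.351348)  len=0.3890
  (v0,v7,v4) [+--] → (1.6706, 1.42878, -0.351348)–(1.6706, 1.91233, 0)  len=0.5977
  (v16,v0,v17) [-+-] → (1.6706, -1.91233, 0)–(1.6706, -1.42878, 0.351348)  len=0.5977
  (v17,v0,v1) [-++] → (1.6706, -1.42878, 0.351348)–(1.6706, -1.11406, 0.58)  len=0.3890
  (v17,v1,v18) [-+-] → (1.6706, -1.11406, 0.58)–(1.6706, -0.772669, 0.331993)  len=0.4220
  (v18,v1,v2) [-++] → (1.6706, -0.772669, 0.331993)–(1.6706, -0.315733, 0)  len=0.5648
  (v18,v2,v19) [-+-] → (1.6706, -0.315733, 0)–(1.6706, -0.477296, -0.117371)  len=0.1997
  (v19,v2,v3) [-++] → (1.6706, -0.477296, -0.117371)–(1.6706, -1.11406, -0.58)  len=0.7871
  (v19,v3,v16) [-+-] → (1.6706, -1.11406, -0.58)–(1.6706, -1.53514, -0.274048)  len=0.5205
  (v16,v3,v0) [-++] → (1.6706, -1.53514, -0.274048)–(1.6706, -1.91233, 0)  len=0.4662

Chained into 2 loop(s):
  loop 1: 8 segments, perimeter = 3.9470
  loop 2: 8 segments, perimeter = 3.9470
Total perimeter = 7.894

loops=2 perimeter=7.894


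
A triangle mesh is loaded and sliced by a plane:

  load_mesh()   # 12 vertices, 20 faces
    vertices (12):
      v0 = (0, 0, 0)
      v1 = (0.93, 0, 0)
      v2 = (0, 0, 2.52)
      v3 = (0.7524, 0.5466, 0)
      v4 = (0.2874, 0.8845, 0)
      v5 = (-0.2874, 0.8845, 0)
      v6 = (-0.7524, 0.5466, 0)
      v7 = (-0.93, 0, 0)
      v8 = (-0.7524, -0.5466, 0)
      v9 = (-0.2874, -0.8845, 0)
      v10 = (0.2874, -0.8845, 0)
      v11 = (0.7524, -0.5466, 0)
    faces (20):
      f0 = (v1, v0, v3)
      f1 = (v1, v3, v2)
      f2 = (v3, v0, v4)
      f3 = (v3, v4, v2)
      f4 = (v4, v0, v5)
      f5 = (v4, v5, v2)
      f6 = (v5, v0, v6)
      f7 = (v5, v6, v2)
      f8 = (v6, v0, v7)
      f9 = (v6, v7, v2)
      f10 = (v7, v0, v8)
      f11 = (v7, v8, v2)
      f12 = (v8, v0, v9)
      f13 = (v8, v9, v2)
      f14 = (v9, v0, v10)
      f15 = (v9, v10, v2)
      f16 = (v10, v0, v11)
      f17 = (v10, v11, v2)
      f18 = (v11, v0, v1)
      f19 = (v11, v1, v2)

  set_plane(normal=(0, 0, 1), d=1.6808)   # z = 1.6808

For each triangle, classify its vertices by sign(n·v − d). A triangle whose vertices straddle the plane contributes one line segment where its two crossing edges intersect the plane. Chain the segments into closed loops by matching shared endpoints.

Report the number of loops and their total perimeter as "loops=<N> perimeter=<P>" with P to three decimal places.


Straddling triangles (10 of 20):
  (v1,v3,v2) [--+] → (0.250561, 0.182026, 1.6808)–(0.309705, 0, 1.6808)  len=0.1914
  (v3,v4,v2) [--+] → (0.0957088, 0.294553, 1.6808)–(0.250561, 0.182026, 1.6808)  len=0.1914
  (v4,v5,v2) [--+] → (-0.0957088, 0.294553, 1.6808)–(0.0957088, 0.294553, 1.6808)  len=0.1914
  (v5,v6,v2) [--+] → (-0.250561, 0.182026, 1.6808)–(-0.0957088, 0.294553, 1.6808)  len=0.1914
  (v6,v7,v2) [--+] → (-0.309705, 0, 1.6808)–(-0.250561, 0.182026, 1.6808)  len=0.1914
  (v7,v8,v2) [--+] → (-0.250561, -0.182026, 1.6808)–(-0.309705, 0, 1.6808)  len=0.1914
  (v8,v9,v2) [--+] → (-0.0957088, -0.294553, 1.6808)–(-0.250561, -0.182026, 1.6808)  len=0.1914
  (v9,v10,v2) [--+] → (0.0957088, -0.294553, 1.6808)–(-0.0957088, -0.294553, 1.6808)  len=0.1914
  (v10,v11,v2) [--+] → (0.250561, -0.182026, 1.6808)–(0.0957088, -0.294553, 1.6808)  len=0.1914
  (v11,v1,v2) [--+] → (0.309705, 0, 1.6808)–(0.250561, -0.182026, 1.6808)  len=0.1914

Chained into 1 loop(s):
  loop 1: 10 segments, perimeter = 1.9141
Total perimeter = 1.914

loops=1 perimeter=1.914
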